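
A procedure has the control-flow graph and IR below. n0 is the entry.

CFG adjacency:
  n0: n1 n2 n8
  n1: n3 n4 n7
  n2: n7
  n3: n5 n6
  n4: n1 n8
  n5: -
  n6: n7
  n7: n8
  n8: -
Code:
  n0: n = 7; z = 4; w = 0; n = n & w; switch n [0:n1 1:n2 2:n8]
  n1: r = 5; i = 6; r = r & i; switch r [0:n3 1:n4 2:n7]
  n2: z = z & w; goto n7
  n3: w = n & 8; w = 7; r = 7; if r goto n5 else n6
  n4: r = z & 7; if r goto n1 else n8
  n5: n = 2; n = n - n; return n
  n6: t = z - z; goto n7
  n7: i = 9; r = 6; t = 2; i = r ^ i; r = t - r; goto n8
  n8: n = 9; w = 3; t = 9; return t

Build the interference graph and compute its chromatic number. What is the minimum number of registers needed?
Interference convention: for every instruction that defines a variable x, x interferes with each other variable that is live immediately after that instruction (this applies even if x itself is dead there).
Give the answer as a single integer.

def/use:
  n0: {n,w,z} / ∅
  n1: {i,r} / ∅
  n2: {z} / {w,z}
  n3: {r,w} / {n}
  n4: {r} / {z}
  n5: {n} / ∅
  n6: {t} / {z}
  n7: {i,r,t} / ∅
  n8: {n,t,w} / ∅

Live sets:
  n0 li=∅ lo={n,w,z}
  n1 li={n,z} lo={n,z}
  n2 li={w,z} lo=∅
  n3 li={n,z} lo={z}
  n4 li={n,z} lo={n,z}
  n5 li=∅ lo=∅
  n6 li={z} lo=∅
  n7 li=∅ lo=∅
  n8 li=∅ lo=∅

Interference:
  i↔{n,r,t,z}
  n↔{i,r,w,z}
  r↔{i,n,t,z}
  t↔{i,r}
  w↔{n,z}
  z↔{i,n,r,w}

Colouring:
  {i,n,r,z} pairwise interfere (4-clique) ⇒ χ ≥ 4
  assign i→R0 n→R1 r→R2 t→R1 w→R0 z→R3 — no edge inside a register ⇒ χ ≤ 4
  χ = 4

Answer: 4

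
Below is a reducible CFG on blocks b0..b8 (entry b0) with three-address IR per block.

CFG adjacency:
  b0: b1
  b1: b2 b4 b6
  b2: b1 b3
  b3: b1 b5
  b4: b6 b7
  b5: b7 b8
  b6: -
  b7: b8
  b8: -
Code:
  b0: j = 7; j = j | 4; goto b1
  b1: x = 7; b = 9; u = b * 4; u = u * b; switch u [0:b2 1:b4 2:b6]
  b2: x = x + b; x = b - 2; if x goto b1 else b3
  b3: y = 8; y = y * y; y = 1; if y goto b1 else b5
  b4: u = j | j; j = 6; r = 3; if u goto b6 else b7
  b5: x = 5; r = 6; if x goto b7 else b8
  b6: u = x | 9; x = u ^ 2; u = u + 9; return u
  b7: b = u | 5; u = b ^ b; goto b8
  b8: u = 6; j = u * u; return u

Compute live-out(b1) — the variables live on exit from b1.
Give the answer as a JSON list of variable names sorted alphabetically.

Answer: ["b", "j", "u", "x"]

Working:
Per-block:
  b0 def {j} use ∅
  b1 def {b,u,x} use ∅
  b2 def {x} use {b,x}
  b3 def {y} use ∅
  b4 def {j,r,u} use {j}
  b5 def {r,x} use ∅
  b6 def {u,x} use {x}
  b7 def {b,u} use {u}
  b8 def {j,u} use ∅

Backward fixpoint:
  b0: in=∅ out={j}
  b1: in={j} out={b,j,u,x}
  b2: in={b,j,u,x} out={j,u}
  b3: in={j,u} out={j,u}
  b4: in={j,x} out={u,x}
  b5: in={u} out={u}
  b6: in={x} out=∅
  b7: in={u} out=∅
  b8: in=∅ out=∅

live-out(b1) = ["b", "j", "u", "x"]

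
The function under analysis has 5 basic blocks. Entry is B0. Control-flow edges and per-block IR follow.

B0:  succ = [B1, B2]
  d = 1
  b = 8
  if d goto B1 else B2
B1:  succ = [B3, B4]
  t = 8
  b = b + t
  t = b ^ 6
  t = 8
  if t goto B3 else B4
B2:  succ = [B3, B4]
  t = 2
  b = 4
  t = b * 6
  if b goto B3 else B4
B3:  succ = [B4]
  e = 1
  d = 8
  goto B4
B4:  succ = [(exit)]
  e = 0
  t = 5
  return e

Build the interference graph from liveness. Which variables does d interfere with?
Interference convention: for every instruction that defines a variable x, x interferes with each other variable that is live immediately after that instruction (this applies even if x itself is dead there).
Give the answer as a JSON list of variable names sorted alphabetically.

Block summaries:
  B0: {b,d} / ∅
  B1: {b,t} / {b}
  B2: {b,t} / ∅
  B3: {d,e} / ∅
  B4: {e,t} / ∅

Live sets:
  B0 li=∅ lo={b}
  B1 li={b} lo=∅
  B2 li=∅ lo=∅
  B3 li=∅ lo=∅
  B4 li=∅ lo=∅

Interfere edges:
  b: {d,t}
  d: {b}
  e: {t}
  t: {b,e}

N(d) = ["b"]

Answer: ["b"]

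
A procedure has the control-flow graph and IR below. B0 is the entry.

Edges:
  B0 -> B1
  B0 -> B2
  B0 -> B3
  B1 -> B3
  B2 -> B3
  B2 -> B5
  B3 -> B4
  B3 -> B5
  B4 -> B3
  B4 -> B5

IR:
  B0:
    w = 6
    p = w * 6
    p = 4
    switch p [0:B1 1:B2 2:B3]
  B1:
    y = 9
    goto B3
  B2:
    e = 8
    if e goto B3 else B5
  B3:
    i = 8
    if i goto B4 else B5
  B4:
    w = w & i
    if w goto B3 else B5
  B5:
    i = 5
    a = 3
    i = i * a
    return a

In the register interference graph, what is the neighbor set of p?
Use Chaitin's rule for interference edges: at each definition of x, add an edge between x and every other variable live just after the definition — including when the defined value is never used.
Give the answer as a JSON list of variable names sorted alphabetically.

Answer: ["w"]

Working:
Per-block:
  B0 def {p,w} use ∅
  B1 def {y} use ∅
  B2 def {e} use ∅
  B3 def {i} use ∅
  B4 def {w} use {i,w}
  B5 def {a,i} use ∅

Liveness:
  B0 li=∅ lo={w}
  B1 li={w} lo={w}
  B2 li={w} lo={w}
  B3 li={w} lo={i,w}
  B4 li={i,w} lo={w}
  B5 li=∅ lo=∅

Conflict graph:
  a: {i}
  e: {w}
  i: {a,w}
  p: {w}
  w: {e,i,p,y}
  y: {w}

N(p) = ["w"]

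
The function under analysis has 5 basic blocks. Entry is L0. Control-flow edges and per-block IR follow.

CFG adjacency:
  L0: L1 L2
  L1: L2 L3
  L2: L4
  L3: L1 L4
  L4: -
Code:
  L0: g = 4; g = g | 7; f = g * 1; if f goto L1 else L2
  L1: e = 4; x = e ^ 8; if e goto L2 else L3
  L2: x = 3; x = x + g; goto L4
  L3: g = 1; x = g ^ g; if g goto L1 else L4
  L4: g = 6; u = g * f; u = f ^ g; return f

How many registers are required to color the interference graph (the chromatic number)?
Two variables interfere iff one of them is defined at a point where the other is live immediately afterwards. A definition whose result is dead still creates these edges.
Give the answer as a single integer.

Block summaries:
  L0: def={f,g} ue=∅
  L1: def={e,x} ue=∅
  L2: def={x} ue={g}
  L3: def={g,x} ue=∅
  L4: def={g,u} ue={f}

Live sets:
  L0: in=∅ out={f,g}
  L1: in={f,g} out={f,g}
  L2: in={f,g} out={f}
  L3: in={f} out={f,g}
  L4: in={f} out=∅

Interference:
  e: {f,g,x}
  f: {e,g,u,x}
  g: {e,f,u,x}
  u: {f,g}
  x: {e,f,g}

Colouring:
  clique {e,f,g,x} ⇒ need ≥ 4
  4-colouring: r0={f}  r1={g}  r2={e,u}  r3={x}
  χ = 4

Answer: 4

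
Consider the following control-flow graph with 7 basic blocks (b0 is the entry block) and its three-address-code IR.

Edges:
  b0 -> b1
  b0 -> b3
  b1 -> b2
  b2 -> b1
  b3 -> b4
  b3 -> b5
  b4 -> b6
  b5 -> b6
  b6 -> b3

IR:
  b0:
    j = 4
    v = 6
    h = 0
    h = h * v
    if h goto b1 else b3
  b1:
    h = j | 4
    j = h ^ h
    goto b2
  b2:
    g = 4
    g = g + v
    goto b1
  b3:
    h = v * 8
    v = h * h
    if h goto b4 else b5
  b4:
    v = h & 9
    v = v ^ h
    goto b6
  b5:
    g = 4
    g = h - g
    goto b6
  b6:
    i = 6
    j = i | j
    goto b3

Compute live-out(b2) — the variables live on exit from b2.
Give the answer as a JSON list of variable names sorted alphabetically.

def/use:
  b0: def={h,j,v} ue=∅
  b1: def={h,j} ue={j}
  b2: def={g} ue={v}
  b3: def={h,v} ue={v}
  b4: def={v} ue={h}
  b5: def={g} ue={h}
  b6: def={i,j} ue={j}

Liveness:
  b0 li=∅ lo={j,v}
  b1 li={j,v} lo={j,v}
  b2 li={j,v} lo={j,v}
  b3 li={j,v} lo={h,j,v}
  b4 li={h,j} lo={j,v}
  b5 li={h,j,v} lo={j,v}
  b6 li={j,v} lo={j,v}

live-out(b2) = ["j", "v"]

Answer: ["j", "v"]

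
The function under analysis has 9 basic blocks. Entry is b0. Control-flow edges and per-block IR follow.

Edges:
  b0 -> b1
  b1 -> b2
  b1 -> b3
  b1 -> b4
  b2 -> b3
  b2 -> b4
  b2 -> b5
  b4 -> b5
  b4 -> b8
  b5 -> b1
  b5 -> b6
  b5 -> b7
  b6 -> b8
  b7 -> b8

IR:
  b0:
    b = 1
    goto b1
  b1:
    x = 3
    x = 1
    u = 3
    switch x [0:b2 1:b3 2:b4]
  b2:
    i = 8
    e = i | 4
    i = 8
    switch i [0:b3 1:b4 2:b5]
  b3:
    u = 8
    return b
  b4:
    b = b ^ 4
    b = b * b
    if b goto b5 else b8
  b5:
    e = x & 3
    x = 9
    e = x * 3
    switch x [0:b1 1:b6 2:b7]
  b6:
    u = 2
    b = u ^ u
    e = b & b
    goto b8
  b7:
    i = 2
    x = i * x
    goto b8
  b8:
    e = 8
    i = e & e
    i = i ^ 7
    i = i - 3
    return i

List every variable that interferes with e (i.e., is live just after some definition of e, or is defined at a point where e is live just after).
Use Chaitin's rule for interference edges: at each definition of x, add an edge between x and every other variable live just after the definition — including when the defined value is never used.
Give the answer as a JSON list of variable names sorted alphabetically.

Per-block:
  b0: def={b} ue=∅
  b1: def={u,x} ue=∅
  b2: def={e,i} ue=∅
  b3: def={u} ue={b}
  b4: def={b} ue={b}
  b5: def={e,x} ue={x}
  b6: def={b,e,u} ue=∅
  b7: def={i,x} ue={x}
  b8: def={e,i} ue=∅

Liveness:
  b0: in=∅ out={b}
  b1: in={b} out={b,x}
  b2: in={b,x} out={b,x}
  b3: in={b} out=∅
  b4: in={b,x} out={b,x}
  b5: in={b,x} out={b,x}
  b6: in=∅ out=∅
  b7: in={x} out=∅
  b8: in=∅ out=∅

Interference:
  b↔{e,i,u,x}
  e↔{b,x}
  i↔{b,x}
  u↔{b,x}
  x↔{b,e,i,u}

N(e) = ["b", "x"]

Answer: ["b", "x"]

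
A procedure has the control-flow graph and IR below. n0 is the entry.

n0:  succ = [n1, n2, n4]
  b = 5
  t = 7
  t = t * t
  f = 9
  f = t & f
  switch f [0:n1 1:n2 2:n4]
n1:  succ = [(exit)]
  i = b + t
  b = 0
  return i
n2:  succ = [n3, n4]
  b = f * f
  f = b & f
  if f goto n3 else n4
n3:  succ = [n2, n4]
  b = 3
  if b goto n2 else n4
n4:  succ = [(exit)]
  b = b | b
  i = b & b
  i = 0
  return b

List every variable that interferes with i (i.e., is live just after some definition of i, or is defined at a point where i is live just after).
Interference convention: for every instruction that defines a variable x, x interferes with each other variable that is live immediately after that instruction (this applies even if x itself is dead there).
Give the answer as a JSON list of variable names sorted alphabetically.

Block summaries:
  n0 def {b,f,t} use ∅
  n1 def {b,i} use {b,t}
  n2 def {b,f} use {f}
  n3 def {b} use ∅
  n4 def {b,i} use {b}

Backward fixpoint:
  n0 li=∅ lo={b,f,t}
  n1 li={b,t} lo=∅
  n2 li={f} lo={b,f}
  n3 li={f} lo={b,f}
  n4 li={b} lo=∅

Interference:
  b↔{f,i,t}
  f↔{b,t}
  i↔{b}
  t↔{b,f}

N(i) = ["b"]

Answer: ["b"]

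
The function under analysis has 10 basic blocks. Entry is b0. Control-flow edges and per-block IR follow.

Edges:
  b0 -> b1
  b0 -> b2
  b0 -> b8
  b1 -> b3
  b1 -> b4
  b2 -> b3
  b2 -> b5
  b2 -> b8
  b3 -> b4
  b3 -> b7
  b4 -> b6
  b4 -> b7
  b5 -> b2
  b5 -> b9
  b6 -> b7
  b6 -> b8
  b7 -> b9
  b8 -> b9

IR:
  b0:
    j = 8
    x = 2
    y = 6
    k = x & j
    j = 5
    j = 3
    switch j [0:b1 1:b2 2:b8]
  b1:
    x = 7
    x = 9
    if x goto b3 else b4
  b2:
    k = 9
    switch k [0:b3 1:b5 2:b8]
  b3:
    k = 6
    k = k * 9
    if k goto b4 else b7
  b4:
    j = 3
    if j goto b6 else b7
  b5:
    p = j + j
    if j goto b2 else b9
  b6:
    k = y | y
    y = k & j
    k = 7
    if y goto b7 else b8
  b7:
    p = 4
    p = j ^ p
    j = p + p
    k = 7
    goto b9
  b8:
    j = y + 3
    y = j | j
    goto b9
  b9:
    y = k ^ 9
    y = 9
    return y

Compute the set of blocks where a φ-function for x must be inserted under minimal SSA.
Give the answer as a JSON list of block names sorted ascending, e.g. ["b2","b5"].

idom tree: b1←b0 b2←b0 b3←b0 b4←b0 b5←b2 b6←b4 b7←b0 b8←b0 b9←b0
Dom∩ at merges:
  b2: preds {b0,b5}: {b0} ∩ {b0,b2,b5} = {b0}; idom=b0
  b3: preds {b1,b2}: {b0,b1} ∩ {b0,b2} = {b0}; idom=b0
  b4: preds {b1,b3}: {b0,b1} ∩ {b0,b3} = {b0}; idom=b0
  b7: preds {b3,b4,b6}: {b0,b3} ∩ {b0,b4} ∩ {b0,b4,b6} = {b0}; idom=b0
  b8: preds {b0,b2,b6}: {b0} ∩ {b0,b2} ∩ {b0,b4,b6} = {b0}; idom=b0
  b9: preds {b5,b7,b8}: {b0,b2,b5} ∩ {b0,b7} ∩ {b0,b8} = {b0}; idom=b0

DF derivation:
  b2←b0: walk · to b0
  b2←b5: walk b5→b2 to b0
  b3←b1: walk b1 to b0
  b3←b2: walk b2 to b0
  b4←b1: walk b1 to b0
  b4←b3: walk b3 to b0
  b7←b3: walk b3 to b0
  b7←b4: walk b4 to b0
  b7←b6: walk b6→b4 to b0
  b8←b0: walk · to b0
  b8←b2: walk b2 to b0
  b8←b6: walk b6→b4 to b0
  b9←b5: walk b5→b2 to b0
  b9←b7: walk b7 to b0
  b9←b8: walk b8 to b0
  b0: DF=∅
  b1: DF={b3,b4}
  b2: DF={b2,b3,b8,b9}
  b3: DF={b4,b7}
  b4: DF={b7,b8}
  b5: DF={b2,b9}
  b6: DF={b7,b8}
  b7: DF={b9}
  b8: DF={b9}
  b9: DF=∅

φ for x: defs {b0,b1}
  DF⁺ = {b3,b4,b7,b8,b9}

Answer: ["b3", "b4", "b7", "b8", "b9"]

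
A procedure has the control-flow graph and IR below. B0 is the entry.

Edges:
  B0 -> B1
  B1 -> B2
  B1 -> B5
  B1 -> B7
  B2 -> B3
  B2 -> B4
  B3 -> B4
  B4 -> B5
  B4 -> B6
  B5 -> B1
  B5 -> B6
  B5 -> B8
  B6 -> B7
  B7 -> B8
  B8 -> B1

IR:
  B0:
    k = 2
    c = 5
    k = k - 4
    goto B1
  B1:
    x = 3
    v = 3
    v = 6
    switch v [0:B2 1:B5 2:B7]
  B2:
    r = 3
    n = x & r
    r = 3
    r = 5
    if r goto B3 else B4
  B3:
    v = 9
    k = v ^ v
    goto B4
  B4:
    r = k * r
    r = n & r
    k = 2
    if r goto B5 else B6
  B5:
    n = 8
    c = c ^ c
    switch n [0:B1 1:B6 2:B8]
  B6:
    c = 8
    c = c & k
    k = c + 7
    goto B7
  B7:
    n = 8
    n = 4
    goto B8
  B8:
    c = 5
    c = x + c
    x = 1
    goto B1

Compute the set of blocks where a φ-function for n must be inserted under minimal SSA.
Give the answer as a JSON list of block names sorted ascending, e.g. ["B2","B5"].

Answer: ["B1", "B5", "B6", "B7", "B8"]

Working:
idom tree: B1←B0 B2←B1 B3←B2 B4←B2 B5←B1 B6←B1 B7←B1 B8←B1
Dom∩ at merges:
  B1: preds {B0,B5,B8}: {B0} ∩ {B0,B1,B5} ∩ {B0,B1,B8} = {B0}; idom=B0
  B4: preds {B2,B3}: {B0,B1,B2} ∩ {B0,B1,B2,B3} = {B0,B1,B2}; idom=B2
  B5: preds {B1,B4}: {B0,B1} ∩ {B0,B1,B2,B4} = {B0,B1}; idom=B1
  B6: preds {B4,B5}: {B0,B1,B2,B4} ∩ {B0,B1,B5} = {B0,B1}; idom=B1
  B7: preds {B1,B6}: {B0,B1} ∩ {B0,B1,B6} = {B0,B1}; idom=B1
  B8: preds {B5,B7}: {B0,B1,B5} ∩ {B0,B1,B7} = {B0,B1}; idom=B1

DF derivation:
  B1←B0: walk · to B0
  B1←B5: walk B5→B1 to B0
  B1←B8: walk B8→B1 to B0
  B4←B2: walk · to B2
  B4←B3: walk B3 to B2
  B5←B1: walk · to B1
  B5←B4: walk B4→B2 to B1
  B6←B4: walk B4→B2 to B1
  B6←B5: walk B5 to B1
  B7←B1: walk · to B1
  B7←B6: walk B6 to B1
  B8←B5: walk B5 to B1
  B8←B7: walk B7 to B1
  B0: DF=∅
  B1: DF={B1}
  B2: DF={B5,B6}
  B3: DF={B4}
  B4: DF={B5,B6}
  B5: DF={B1,B6,B8}
  B6: DF={B7}
  B7: DF={B8}
  B8: DF={B1}

φ for n: defs {B2,B5,B7}
  DF⁺ = {B1,B5,B6,B7,B8}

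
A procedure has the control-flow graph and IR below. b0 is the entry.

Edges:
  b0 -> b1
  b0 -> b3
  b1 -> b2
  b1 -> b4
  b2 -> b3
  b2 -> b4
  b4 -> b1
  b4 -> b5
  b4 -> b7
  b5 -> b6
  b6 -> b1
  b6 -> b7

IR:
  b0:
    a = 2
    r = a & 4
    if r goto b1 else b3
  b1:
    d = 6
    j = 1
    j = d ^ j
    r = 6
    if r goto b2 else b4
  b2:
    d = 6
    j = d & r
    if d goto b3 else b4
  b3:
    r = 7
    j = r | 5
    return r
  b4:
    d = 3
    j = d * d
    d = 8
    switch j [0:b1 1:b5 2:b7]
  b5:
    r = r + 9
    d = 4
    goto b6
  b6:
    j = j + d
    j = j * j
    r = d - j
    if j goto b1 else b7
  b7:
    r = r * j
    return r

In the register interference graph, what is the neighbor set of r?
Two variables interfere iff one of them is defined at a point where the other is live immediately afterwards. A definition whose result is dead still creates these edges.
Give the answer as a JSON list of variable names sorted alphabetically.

Per-block:
  b0: def={a,r} ue=∅
  b1: def={d,j,r} ue=∅
  b2: def={d,j} ue={r}
  b3: def={j,r} ue=∅
  b4: def={d,j} ue=∅
  b5: def={d,r} ue={r}
  b6: def={j,r} ue={d,j}
  b7: def={r} ue={j,r}

Backward fixpoint:
  b0: in=∅ out=∅
  b1: in=∅ out={r}
  b2: in={r} out={r}
  b3: in=∅ out=∅
  b4: in={r} out={j,r}
  b5: in={j,r} out={d,j}
  b6: in={d,j} out={j,r}
  b7: in={j,r} out=∅

Interference:
  a↔∅
  d↔{j,r}
  j↔{d,r}
  r↔{d,j}

N(r) = ["d", "j"]

Answer: ["d", "j"]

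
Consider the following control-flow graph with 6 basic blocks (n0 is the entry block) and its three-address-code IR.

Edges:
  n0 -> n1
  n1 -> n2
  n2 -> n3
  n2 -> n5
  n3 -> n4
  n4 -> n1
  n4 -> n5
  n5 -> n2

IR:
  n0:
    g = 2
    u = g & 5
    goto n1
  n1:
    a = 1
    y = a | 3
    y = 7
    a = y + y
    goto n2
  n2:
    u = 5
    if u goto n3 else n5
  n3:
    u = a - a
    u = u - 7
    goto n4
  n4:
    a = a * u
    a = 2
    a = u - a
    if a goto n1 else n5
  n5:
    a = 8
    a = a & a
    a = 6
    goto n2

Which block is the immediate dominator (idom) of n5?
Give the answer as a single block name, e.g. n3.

idom tree: n1←n0 n2←n1 n3←n2 n4←n3 n5←n2
Dom at joins:
  n1: preds {n0,n4}: {n0} ∩ {n0,n1,n2,n3,n4} = {n0}; idom=n0
  n2: preds {n1,n5}: {n0,n1} ∩ {n0,n1,n2,n5} = {n0,n1}; idom=n1
  n5: preds {n2,n4}: {n0,n1,n2} ∩ {n0,n1,n2,n3,n4} = {n0,n1,n2}; idom=n2

idom(n5) = n2

Answer: n2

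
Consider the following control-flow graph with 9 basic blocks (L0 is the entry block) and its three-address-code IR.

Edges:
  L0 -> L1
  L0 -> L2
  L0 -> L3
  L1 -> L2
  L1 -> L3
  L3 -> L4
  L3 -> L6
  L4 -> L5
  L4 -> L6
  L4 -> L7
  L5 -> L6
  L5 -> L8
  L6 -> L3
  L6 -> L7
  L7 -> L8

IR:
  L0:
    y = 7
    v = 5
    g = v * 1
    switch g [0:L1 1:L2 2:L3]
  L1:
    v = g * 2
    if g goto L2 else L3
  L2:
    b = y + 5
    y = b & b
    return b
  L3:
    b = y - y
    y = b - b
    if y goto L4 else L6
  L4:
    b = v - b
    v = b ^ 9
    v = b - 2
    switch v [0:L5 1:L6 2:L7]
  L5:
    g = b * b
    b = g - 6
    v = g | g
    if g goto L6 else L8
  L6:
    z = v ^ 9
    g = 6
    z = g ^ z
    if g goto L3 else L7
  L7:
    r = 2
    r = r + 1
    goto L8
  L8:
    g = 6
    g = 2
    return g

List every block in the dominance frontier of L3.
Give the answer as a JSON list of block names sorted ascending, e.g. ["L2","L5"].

Answer: ["L3"]

Derivation:
idom tree: L1←L0 L2←L0 L3←L0 L4←L3 L5←L4 L6←L3 L7←L3 L8←L3
Dom∩ at merges:
  L2: preds {L0,L1}: {L0} ∩ {L0,L1} = {L0}; idom=L0
  L3: preds {L0,L1,L6}: {L0} ∩ {L0,L1} ∩ {L0,L3,L6} = {L0}; idom=L0
  L6: preds {L3,L4,L5}: {L0,L3} ∩ {L0,L3,L4} ∩ {L0,L3,L4,L5} = {L0,L3}; idom=L3
  L7: preds {L4,L6}: {L0,L3,L4} ∩ {L0,L3,L6} = {L0,L3}; idom=L3
  L8: preds {L5,L7}: {L0,L3,L4,L5} ∩ {L0,L3,L7} = {L0,L3}; idom=L3

Frontier:
  L2←L0: walk · to L0
  L2←L1: walk L1 to L0
  L3←L0: walk · to L0
  L3←L1: walk L1 to L0
  L3←L6: walk L6→L3 to L0
  L6←L3: walk · to L3
  L6←L4: walk L4 to L3
  L6←L5: walk L5→L4 to L3
  L7←L4: walk L4 to L3
  L7←L6: walk L6 to L3
  L8←L5: walk L5→L4 to L3
  L8←L7: walk L7 to L3
  L0: DF=∅
  L1: DF={L2,L3}
  L2: DF=∅
  L3: DF={L3}
  L4: DF={L6,L7,L8}
  L5: DF={L6,L8}
  L6: DF={L3,L7}
  L7: DF={L8}
  L8: DF=∅

DF(L3) = ["L3"]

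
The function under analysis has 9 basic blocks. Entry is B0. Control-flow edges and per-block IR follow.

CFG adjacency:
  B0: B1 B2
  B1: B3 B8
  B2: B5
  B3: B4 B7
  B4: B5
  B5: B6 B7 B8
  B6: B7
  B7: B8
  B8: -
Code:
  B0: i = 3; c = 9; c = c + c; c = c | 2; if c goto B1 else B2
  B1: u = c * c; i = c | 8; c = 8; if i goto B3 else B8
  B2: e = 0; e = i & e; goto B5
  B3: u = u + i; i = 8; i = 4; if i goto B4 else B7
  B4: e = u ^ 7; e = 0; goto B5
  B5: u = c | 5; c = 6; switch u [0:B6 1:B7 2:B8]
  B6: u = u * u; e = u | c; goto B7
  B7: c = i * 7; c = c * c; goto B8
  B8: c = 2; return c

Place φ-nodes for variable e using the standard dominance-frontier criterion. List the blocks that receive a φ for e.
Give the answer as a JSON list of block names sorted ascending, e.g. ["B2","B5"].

idom tree: B1←B0 B2←B0 B3←B1 B4←B3 B5←B0 B6←B5 B7←B0 B8←B0
Dom at joins:
  B5: preds {B2,B4}: {B0,B2} ∩ {B0,B1,B3,B4} = {B0}; idom=B0
  B7: preds {B3,B5,B6}: {B0,B1,B3} ∩ {B0,B5} ∩ {B0,B5,B6} = {B0}; idom=B0
  B8: preds {B1,B5,B7}: {B0,B1} ∩ {B0,B5} ∩ {B0,B7} = {B0}; idom=B0

DF derivation:
  join B5 pred B2: B2 stop@B0
  join B5 pred B4: B4→B3→B1 stop@B0
  join B7 pred B3: B3→B1 stop@B0
  join B7 pred B5: B5 stop@B0
  join B7 pred B6: B6→B5 stop@B0
  join B8 pred B1: B1 stop@B0
  join B8 pred B5: B5 stop@B0
  join B8 pred B7: B7 stop@B0
  DF(B0)=∅
  DF(B1)={B5,B7,B8}
  DF(B2)={B5}
  DF(B3)={B5,B7}
  DF(B4)={B5}
  DF(B5)={B7,B8}
  DF(B6)={B7}
  DF(B7)={B8}
  DF(B8)=∅

φ for e: defs {B2,B4,B6}
  DF⁺ = {B5,B7,B8}

Answer: ["B5", "B7", "B8"]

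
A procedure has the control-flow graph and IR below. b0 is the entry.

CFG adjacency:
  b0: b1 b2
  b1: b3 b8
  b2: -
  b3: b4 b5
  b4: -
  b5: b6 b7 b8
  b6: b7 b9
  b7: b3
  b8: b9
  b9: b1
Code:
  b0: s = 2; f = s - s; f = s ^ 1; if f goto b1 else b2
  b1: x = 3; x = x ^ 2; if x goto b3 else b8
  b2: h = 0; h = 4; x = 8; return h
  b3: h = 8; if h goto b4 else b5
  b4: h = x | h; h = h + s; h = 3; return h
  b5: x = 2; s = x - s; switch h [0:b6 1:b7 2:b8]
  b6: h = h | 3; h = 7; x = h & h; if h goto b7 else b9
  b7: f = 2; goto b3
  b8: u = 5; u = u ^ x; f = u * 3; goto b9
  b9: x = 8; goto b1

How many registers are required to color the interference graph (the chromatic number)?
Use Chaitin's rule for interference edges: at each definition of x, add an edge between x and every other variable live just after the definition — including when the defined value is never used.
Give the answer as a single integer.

def/use:
  b0 def {f,s} use ∅
  b1 def {x} use ∅
  b2 def {h,x} use ∅
  b3 def {h} use ∅
  b4 def {h} use {h,s,x}
  b5 def {s,x} use {h,s}
  b6 def {h,x} use {h}
  b7 def {f} use ∅
  b8 def {f,u} use {x}
  b9 def {x} use ∅

Liveness:
  b0 li=∅ lo={s}
  b1 li={s} lo={s,x}
  b2 li=∅ lo=∅
  b3 li={s,x} lo={h,s,x}
  b4 li={h,s,x} lo=∅
  b5 li={h,s} lo={h,s,x}
  b6 li={h,s} lo={s,x}
  b7 li={s,x} lo={s,x}
  b8 li={s,x} lo={s}
  b9 li={s} lo={s}

Conflict graph:
  f: {s,x}
  h: {s,x}
  s: {f,h,u,x}
  u: {s,x}
  x: {f,h,s,u}

Colouring:
  clique {f,s,x} ⇒ need ≥ 3
  assign f→r2 h→r2 s→r0 u→r2 x→r1 — no edge inside a register ⇒ χ ≤ 3
  χ = 3

Answer: 3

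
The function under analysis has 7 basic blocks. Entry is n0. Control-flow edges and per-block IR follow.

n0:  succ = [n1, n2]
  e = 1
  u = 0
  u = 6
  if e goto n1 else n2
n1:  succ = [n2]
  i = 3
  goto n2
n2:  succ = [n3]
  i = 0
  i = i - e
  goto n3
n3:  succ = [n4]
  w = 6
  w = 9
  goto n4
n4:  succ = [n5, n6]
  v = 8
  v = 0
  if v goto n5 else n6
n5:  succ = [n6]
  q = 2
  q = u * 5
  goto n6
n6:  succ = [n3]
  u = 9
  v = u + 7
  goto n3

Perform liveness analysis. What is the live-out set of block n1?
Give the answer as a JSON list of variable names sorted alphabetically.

Per-block:
  n0: {e,u} / ∅
  n1: {i} / ∅
  n2: {i} / {e}
  n3: {w} / ∅
  n4: {v} / ∅
  n5: {q} / {u}
  n6: {u,v} / ∅

Live sets:
  n0 li=∅ lo={e,u}
  n1 li={e,u} lo={e,u}
  n2 li={e,u} lo={u}
  n3 li={u} lo={u}
  n4 li={u} lo={u}
  n5 li={u} lo=∅
  n6 li=∅ lo={u}

live-out(n1) = ["e", "u"]

Answer: ["e", "u"]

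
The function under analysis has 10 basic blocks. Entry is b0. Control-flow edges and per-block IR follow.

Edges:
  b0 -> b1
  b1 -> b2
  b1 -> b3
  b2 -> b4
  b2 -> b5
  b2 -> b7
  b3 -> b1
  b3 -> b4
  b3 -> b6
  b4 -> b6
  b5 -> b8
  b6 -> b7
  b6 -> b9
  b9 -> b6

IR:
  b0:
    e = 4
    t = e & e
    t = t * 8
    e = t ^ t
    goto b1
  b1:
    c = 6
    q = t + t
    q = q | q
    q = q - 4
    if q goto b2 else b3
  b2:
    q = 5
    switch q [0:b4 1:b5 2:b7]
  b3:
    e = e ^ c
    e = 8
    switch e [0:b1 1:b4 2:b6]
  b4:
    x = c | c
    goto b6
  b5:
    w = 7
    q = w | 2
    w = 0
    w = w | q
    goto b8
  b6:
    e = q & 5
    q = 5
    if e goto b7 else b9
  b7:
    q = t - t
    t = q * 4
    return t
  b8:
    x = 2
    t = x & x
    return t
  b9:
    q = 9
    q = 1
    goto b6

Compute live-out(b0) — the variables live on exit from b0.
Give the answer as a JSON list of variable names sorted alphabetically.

Answer: ["e", "t"]

Derivation:
Per-block:
  b0: def={e,t} ue=∅
  b1: def={c,q} ue={t}
  b2: def={q} ue=∅
  b3: def={e} ue={c,e}
  b4: def={x} ue={c}
  b5: def={q,w} ue=∅
  b6: def={e,q} ue={q}
  b7: def={q,t} ue={t}
  b8: def={t,x} ue=∅
  b9: def={q} ue=∅

Liveness:
  b0: in=∅ out={e,t}
  b1: in={e,t} out={c,e,q,t}
  b2: in={c,t} out={c,q,t}
  b3: in={c,e,q,t} out={c,e,q,t}
  b4: in={c,q,t} out={q,t}
  b5: in=∅ out=∅
  b6: in={q,t} out={t}
  b7: in={t} out=∅
  b8: in=∅ out=∅
  b9: in={t} out={q,t}

live-out(b0) = ["e", "t"]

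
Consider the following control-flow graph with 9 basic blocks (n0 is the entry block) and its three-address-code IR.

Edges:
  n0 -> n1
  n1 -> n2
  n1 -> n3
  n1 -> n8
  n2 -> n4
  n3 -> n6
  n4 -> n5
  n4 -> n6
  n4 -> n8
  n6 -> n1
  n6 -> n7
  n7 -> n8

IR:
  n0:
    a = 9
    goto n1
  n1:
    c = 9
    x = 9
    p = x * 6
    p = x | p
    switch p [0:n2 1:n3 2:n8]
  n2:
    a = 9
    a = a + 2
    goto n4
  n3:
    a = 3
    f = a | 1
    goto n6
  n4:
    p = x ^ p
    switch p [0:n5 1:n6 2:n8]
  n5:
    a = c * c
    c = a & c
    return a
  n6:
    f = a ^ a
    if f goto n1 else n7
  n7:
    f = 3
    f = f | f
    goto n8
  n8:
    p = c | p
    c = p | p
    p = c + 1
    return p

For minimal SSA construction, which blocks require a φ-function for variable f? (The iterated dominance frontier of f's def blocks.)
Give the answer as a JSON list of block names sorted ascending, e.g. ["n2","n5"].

idom tree: n1←n0 n2←n1 n3←n1 n4←n2 n5←n4 n6←n1 n7←n6 n8←n1
Dom∩ at merges:
  n1: preds {n0,n6}: {n0} ∩ {n0,n1,n6} = {n0}; idom=n0
  n6: preds {n3,n4}: {n0,n1,n3} ∩ {n0,n1,n2,n4} = {n0,n1}; idom=n1
  n8: preds {n1,n4,n7}: {n0,n1} ∩ {n0,n1,n2,n4} ∩ {n0,n1,n6,n7} = {n0,n1}; idom=n1

DF derivation:
  n1←n0: walk · to n0
  n1←n6: walk n6→n1 to n0
  n6←n3: walk n3 to n1
  n6←n4: walk n4→n2 to n1
  n8←n1: walk · to n1
  n8←n4: walk n4→n2 to n1
  n8←n7: walk n7→n6 to n1
  n0 → ∅
  n1 → {n1}
  n2 → {n6,n8}
  n3 → {n6}
  n4 → {n6,n8}
  n5 → ∅
  n6 → {n1,n8}
  n7 → {n8}
  n8 → ∅

φ for f: defs {n3,n6,n7}
  DF⁺ = {n1,n6,n8}

Answer: ["n1", "n6", "n8"]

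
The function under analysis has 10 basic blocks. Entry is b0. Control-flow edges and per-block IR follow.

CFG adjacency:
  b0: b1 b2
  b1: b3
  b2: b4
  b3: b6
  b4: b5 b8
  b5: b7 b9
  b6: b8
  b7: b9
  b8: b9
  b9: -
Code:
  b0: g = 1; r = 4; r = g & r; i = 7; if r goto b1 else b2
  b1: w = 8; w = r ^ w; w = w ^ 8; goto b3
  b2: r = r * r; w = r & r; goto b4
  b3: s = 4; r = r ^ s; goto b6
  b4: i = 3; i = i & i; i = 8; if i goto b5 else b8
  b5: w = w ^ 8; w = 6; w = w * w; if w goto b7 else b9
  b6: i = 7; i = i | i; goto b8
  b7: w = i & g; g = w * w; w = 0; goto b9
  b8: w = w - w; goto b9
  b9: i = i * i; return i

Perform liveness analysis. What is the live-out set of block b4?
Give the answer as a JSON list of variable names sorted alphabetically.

Block summaries:
  b0 def {g,i,r} use ∅
  b1 def {w} use {r}
  b2 def {r,w} use {r}
  b3 def {r,s} use {r}
  b4 def {i} use ∅
  b5 def {w} use {w}
  b6 def {i} use ∅
  b7 def {g,w} use {g,i}
  b8 def {w} use {w}
  b9 def {i} use {i}

Live sets:
  b0: in=∅ out={g,r}
  b1: in={r} out={r,w}
  b2: in={g,r} out={g,w}
  b3: in={r,w} out={w}
  b4: in={g,w} out={g,i,w}
  b5: in={g,i,w} out={g,i}
  b6: in={w} out={i,w}
  b7: in={g,i} out={i}
  b8: in={i,w} out={i}
  b9: in={i} out=∅

live-out(b4) = ["g", "i", "w"]

Answer: ["g", "i", "w"]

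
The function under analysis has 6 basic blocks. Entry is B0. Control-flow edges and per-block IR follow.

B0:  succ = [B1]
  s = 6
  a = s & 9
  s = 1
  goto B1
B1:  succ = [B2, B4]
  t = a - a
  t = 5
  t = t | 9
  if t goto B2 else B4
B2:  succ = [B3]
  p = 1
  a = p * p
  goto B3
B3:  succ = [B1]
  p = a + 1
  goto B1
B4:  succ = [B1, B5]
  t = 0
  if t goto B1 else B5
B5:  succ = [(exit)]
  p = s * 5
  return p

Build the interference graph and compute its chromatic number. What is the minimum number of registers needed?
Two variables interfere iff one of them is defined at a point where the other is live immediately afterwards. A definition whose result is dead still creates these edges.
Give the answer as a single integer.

Answer: 3

Analysis:
def/use:
  B0 def {a,s} use ∅
  B1 def {t} use {a}
  B2 def {a,p} use ∅
  B3 def {p} use {a}
  B4 def {t} use ∅
  B5 def {p} use {s}

Liveness:
  B0 li=∅ lo={a,s}
  B1 li={a,s} lo={a,s}
  B2 li={s} lo={a,s}
  B3 li={a,s} lo={a,s}
  B4 li={a,s} lo={a,s}
  B5 li={s} lo=∅

Interference:
  a↔{p,s,t}
  p↔{a,s}
  s↔{a,p,t}
  t↔{a,s}

Colouring:
  clique {a,p,s} ⇒ need ≥ 3
  assign a→c0 p→c2 s→c1 t→c2 — no edge inside a register ⇒ χ ≤ 3
  χ = 3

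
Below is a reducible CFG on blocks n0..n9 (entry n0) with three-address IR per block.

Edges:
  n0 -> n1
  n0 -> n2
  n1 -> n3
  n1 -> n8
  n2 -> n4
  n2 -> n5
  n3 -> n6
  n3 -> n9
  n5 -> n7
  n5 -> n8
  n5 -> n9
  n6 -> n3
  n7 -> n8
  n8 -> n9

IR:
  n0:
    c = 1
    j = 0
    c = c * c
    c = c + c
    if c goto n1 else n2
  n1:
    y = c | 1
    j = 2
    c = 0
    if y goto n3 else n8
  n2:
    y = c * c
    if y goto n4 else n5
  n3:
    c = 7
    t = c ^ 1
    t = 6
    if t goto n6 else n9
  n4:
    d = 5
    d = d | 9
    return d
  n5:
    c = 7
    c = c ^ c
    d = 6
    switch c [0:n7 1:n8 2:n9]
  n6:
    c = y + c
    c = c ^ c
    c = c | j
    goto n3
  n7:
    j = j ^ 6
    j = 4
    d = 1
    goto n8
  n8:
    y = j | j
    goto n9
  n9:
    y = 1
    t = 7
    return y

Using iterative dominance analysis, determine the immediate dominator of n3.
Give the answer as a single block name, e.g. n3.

idom tree: n1←n0 n2←n0 n3←n1 n4←n2 n5←n2 n6←n3 n7←n5 n8←n0 n9←n0
Join-block Dom:
  n3: preds {n1,n6}: {n0,n1} ∩ {n0,n1,n3,n6} = {n0,n1}; idom=n1
  n8: preds {n1,n5,n7}: {n0,n1} ∩ {n0,n2,n5} ∩ {n0,n2,n5,n7} = {n0}; idom=n0
  n9: preds {n3,n5,n8}: {n0,n1,n3} ∩ {n0,n2,n5} ∩ {n0,n8} = {n0}; idom=n0

idom(n3) = n1

Answer: n1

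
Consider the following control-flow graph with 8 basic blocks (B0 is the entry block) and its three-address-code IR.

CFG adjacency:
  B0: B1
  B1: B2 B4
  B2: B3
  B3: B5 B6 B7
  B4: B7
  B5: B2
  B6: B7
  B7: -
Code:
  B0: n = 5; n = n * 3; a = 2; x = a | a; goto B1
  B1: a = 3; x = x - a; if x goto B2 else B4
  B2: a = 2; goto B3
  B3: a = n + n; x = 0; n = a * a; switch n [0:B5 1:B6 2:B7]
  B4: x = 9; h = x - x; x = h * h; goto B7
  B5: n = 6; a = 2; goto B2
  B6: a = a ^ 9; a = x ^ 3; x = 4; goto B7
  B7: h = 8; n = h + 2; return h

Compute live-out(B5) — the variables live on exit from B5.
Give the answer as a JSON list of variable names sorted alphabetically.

Answer: ["n"]

Working:
Per-block:
  B0: {a,n,x} / ∅
  B1: {a,x} / {x}
  B2: {a} / ∅
  B3: {a,n,x} / {n}
  B4: {h,x} / ∅
  B5: {a,n} / ∅
  B6: {a,x} / {a,x}
  B7: {h,n} / ∅

Live sets:
  B0: in=∅ out={n,x}
  B1: in={n,x} out={n}
  B2: in={n} out={n}
  B3: in={n} out={a,x}
  B4: in=∅ out=∅
  B5: in=∅ out={n}
  B6: in={a,x} out=∅
  B7: in=∅ out=∅

live-out(B5) = ["n"]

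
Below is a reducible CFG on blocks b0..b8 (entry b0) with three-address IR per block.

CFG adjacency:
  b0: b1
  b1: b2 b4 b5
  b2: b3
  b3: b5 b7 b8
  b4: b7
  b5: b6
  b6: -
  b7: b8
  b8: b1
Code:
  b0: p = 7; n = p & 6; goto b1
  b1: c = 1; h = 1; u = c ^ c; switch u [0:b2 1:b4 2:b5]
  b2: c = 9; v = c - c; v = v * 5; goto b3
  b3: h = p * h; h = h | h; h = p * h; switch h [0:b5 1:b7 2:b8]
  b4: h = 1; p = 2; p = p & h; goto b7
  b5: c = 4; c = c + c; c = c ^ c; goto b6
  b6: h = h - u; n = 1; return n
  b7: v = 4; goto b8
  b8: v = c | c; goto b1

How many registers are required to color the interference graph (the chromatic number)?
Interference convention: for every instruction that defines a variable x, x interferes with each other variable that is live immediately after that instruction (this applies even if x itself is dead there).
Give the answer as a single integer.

Answer: 5

Derivation:
def/use:
  b0: def={n,p} ue=∅
  b1: def={c,h,u} ue=∅
  b2: def={c,v} ue=∅
  b3: def={h} ue={h,p}
  b4: def={h,p} ue=∅
  b5: def={c} ue=∅
  b6: def={h,n} ue={h,u}
  b7: def={v} ue=∅
  b8: def={v} ue={c}

Backward fixpoint:
  b0 li=∅ lo={p}
  b1 li={p} lo={c,h,p,u}
  b2 li={h,p,u} lo={c,h,p,u}
  b3 li={c,h,p,u} lo={c,h,p,u}
  b4 li={c} lo={c,p}
  b5 li={h,u} lo={h,u}
  b6 li={h,u} lo=∅
  b7 li={c,p} lo={c,p}
  b8 li={c,p} lo={p}

Interfere edges:
  c: {h,p,u,v}
  h: {c,p,u,v}
  n: {p}
  p: {c,h,n,u,v}
  u: {c,h,p,v}
  v: {c,h,p,u}

Chromatic number:
  {c,h,p,u,v} pairwise interfere (5-clique) ⇒ χ ≥ 5
  assign c→r1 h→r2 n→r1 p→r0 u→r3 v→r4 — no edge inside a register ⇒ χ ≤ 5
  χ = 5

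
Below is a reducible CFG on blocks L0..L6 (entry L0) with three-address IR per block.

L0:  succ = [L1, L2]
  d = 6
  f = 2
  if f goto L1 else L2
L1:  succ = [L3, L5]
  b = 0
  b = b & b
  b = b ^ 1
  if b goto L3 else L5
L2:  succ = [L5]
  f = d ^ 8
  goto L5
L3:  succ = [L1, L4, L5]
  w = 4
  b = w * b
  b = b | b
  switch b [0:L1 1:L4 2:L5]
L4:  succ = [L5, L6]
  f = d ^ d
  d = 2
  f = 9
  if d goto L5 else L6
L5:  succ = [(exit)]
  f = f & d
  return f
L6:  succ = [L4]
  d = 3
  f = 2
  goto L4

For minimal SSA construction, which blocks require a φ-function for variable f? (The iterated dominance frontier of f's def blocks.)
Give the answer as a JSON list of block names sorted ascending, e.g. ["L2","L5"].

Answer: ["L4", "L5"]

Working:
idom tree: L1←L0 L2←L0 L3←L1 L4←L3 L5←L0 L6←L4
Dom at joins:
  L1: preds {L0,L3}: {L0} ∩ {L0,L1,L3} = {L0}; idom=L0
  L4: preds {L3,L6}: {L0,L1,L3} ∩ {L0,L1,L3,L4,L6} = {L0,L1,L3}; idom=L3
  L5: preds {L1,L2,L3,L4}: {L0,L1} ∩ {L0,L2} ∩ {L0,L1,L3} ∩ {L0,L1,L3,L4} = {L0}; idom=L0

Frontier:
  L1←L0: walk · to L0
  L1←L3: walk L3→L1 to L0
  L4←L3: walk · to L3
  L4←L6: walk L6→L4 to L3
  L5←L1: walk L1 to L0
  L5←L2: walk L2 to L0
  L5←L3: walk L3→L1 to L0
  L5←L4: walk L4→L3→L1 to L0
  L0 → ∅
  L1 → {L1,L5}
  L2 → {L5}
  L3 → {L1,L5}
  L4 → {L4,L5}
  L5 → ∅
  L6 → {L4}

φ for f: defs {L0,L2,L4,L5,L6}
  DF⁺ = {L4,L5}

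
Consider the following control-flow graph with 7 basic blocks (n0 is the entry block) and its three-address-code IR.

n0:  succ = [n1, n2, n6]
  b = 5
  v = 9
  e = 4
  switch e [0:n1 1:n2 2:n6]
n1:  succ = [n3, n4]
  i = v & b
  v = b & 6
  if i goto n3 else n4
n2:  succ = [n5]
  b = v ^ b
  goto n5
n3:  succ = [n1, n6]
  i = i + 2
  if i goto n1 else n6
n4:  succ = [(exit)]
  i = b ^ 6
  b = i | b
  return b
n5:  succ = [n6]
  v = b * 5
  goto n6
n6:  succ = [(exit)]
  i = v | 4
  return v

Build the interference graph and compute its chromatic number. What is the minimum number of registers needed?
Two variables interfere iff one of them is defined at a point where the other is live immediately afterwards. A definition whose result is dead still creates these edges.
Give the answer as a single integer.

Block summaries:
  n0: def={b,e,v} ue=∅
  n1: def={i,v} ue={b,v}
  n2: def={b} ue={b,v}
  n3: def={i} ue={i}
  n4: def={b,i} ue={b}
  n5: def={v} ue={b}
  n6: def={i} ue={v}

Backward fixpoint:
  n0 li=∅ lo={b,v}
  n1 li={b,v} lo={b,i,v}
  n2 li={b,v} lo={b}
  n3 li={b,i,v} lo={b,v}
  n4 li={b} lo=∅
  n5 li={b} lo={v}
  n6 li={v} lo=∅

Interfere edges:
  b↔{e,i,v}
  e↔{b,v}
  i↔{b,v}
  v↔{b,e,i}

Colouring:
  clique {b,e,v} ⇒ need ≥ 3
  assign b→R0 e→R2 i→R2 v→R1 — no edge inside a register ⇒ χ ≤ 3
  χ = 3

Answer: 3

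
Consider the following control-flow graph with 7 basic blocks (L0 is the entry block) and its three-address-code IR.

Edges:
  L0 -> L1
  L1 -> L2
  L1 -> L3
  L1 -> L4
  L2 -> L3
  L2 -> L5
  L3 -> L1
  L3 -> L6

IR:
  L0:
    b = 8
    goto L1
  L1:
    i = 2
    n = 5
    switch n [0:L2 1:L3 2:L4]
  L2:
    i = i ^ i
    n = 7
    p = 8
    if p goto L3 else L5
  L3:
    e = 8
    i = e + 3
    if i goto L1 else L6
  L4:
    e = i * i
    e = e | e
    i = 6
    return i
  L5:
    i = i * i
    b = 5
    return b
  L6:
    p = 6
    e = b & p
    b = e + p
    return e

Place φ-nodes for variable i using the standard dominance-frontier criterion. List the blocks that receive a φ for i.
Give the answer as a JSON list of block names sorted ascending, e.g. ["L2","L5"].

Answer: ["L1", "L3"]

Derivation:
idom tree: L1←L0 L2←L1 L3←L1 L4←L1 L5←L2 L6←L3
Join-block Dom:
  L1: preds {L0,L3}: {L0} ∩ {L0,L1,L3} = {L0}; idom=L0
  L3: preds {L1,L2}: {L0,L1} ∩ {L0,L1,L2} = {L0,L1}; idom=L1

Frontier:
  join L1 pred L0: · stop@L0
  join L1 pred L3: L3→L1 stop@L0
  join L3 pred L1: · stop@L1
  join L3 pred L2: L2 stop@L1
  L0: DF=∅
  L1: DF={L1}
  L2: DF={L3}
  L3: DF={L1}
  L4: DF=∅
  L5: DF=∅
  L6: DF=∅

φ for i: defs {L1,L2,L3,L4,L5}
  DF⁺ = {L1,L3}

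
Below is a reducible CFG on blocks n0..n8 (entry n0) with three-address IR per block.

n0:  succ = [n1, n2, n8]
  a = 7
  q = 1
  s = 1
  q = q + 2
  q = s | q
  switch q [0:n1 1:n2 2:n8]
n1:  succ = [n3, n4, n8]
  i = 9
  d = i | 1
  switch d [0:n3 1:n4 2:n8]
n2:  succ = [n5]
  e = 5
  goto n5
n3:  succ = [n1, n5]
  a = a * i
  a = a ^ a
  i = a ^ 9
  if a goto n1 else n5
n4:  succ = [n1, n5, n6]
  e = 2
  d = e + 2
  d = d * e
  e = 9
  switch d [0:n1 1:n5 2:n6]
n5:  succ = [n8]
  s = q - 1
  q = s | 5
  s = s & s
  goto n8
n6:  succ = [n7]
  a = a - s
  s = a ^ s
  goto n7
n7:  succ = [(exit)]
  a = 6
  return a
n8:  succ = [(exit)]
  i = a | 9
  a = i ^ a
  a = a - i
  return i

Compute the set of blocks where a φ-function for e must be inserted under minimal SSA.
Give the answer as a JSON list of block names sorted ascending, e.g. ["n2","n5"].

Answer: ["n1", "n5", "n8"]

Working:
idom tree: n1←n0 n2←n0 n3←n1 n4←n1 n5←n0 n6←n4 n7←n6 n8←n0
Join-block Dom:
  n1: preds {n0,n3,n4}: {n0} ∩ {n0,n1,n3} ∩ {n0,n1,n4} = {n0}; idom=n0
  n5: preds {n2,n3,n4}: {n0,n2} ∩ {n0,n1,n3} ∩ {n0,n1,n4} = {n0}; idom=n0
  n8: preds {n0,n1,n5}: {n0} ∩ {n0,n1} ∩ {n0,n5} = {n0}; idom=n0

DF walk-up:
  n1←n0: walk · to n0
  n1←n3: walk n3→n1 to n0
  n1←n4: walk n4→n1 to n0
  n5←n2: walk n2 to n0
  n5←n3: walk n3→n1 to n0
  n5←n4: walk n4→n1 to n0
  n8←n0: walk · to n0
  n8←n1: walk n1 to n0
  n8←n5: walk n5 to n0
  DF(n0)=∅
  DF(n1)={n1,n5,n8}
  DF(n2)={n5}
  DF(n3)={n1,n5}
  DF(n4)={n1,n5}
  DF(n5)={n8}
  DF(n6)=∅
  DF(n7)=∅
  DF(n8)=∅

φ for e: defs {n2,n4}
  DF⁺ = {n1,n5,n8}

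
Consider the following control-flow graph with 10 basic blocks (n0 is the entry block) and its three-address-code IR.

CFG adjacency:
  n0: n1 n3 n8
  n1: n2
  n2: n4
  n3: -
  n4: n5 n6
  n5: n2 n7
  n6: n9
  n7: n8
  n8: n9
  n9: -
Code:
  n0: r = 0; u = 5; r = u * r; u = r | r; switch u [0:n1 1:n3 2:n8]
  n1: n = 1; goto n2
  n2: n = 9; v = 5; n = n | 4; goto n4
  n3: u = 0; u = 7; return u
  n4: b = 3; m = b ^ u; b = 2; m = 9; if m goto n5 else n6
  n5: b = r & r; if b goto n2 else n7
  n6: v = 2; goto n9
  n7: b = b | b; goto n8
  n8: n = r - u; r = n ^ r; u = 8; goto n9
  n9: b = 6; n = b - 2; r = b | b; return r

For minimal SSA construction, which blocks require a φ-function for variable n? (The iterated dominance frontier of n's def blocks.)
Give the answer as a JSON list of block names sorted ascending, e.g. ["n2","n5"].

Answer: ["n2", "n8", "n9"]

Analysis:
idom tree: n1←n0 n2←n1 n3←n0 n4←n2 n5←n4 n6←n4 n7←n5 n8←n0 n9←n0
Dom∩ at merges:
  n2: preds {n1,n5}: {n0,n1} ∩ {n0,n1,n2,n4,n5} = {n0,n1}; idom=n1
  n8: preds {n0,n7}: {n0} ∩ {n0,n1,n2,n4,n5,n7} = {n0}; idom=n0
  n9: preds {n6,n8}: {n0,n1,n2,n4,n6} ∩ {n0,n8} = {n0}; idom=n0

DF walk-up:
  join n2 pred n1: · stop@n1
  join n2 pred n5: n5→n4→n2 stop@n1
  join n8 pred n0: · stop@n0
  join n8 pred n7: n7→n5→n4→n2→n1 stop@n0
  join n9 pred n6: n6→n4→n2→n1 stop@n0
  join n9 pred n8: n8 stop@n0
  n0 → ∅
  n1 → {n8,n9}
  n2 → {n2,n8,n9}
  n3 → ∅
  n4 → {n2,n8,n9}
  n5 → {n2,n8}
  n6 → {n9}
  n7 → {n8}
  n8 → {n9}
  n9 → ∅

φ for n: defs {n1,n2,n8,n9}
  DF⁺ = {n2,n8,n9}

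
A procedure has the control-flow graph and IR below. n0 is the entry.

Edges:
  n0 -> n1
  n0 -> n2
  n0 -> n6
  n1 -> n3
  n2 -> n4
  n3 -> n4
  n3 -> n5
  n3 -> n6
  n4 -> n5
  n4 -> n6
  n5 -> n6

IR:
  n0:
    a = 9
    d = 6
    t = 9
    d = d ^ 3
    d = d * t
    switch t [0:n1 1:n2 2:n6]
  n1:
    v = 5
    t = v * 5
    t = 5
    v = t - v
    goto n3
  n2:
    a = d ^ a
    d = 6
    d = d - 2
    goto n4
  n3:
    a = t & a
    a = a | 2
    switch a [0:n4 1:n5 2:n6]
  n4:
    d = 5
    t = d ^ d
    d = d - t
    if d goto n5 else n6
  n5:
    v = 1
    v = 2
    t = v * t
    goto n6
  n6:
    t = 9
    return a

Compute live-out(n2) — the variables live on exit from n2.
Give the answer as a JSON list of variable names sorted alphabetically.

Answer: ["a"]

Working:
def/use:
  n0: {a,d,t} / ∅
  n1: {t,v} / ∅
  n2: {a,d} / {a,d}
  n3: {a} / {a,t}
  n4: {d,t} / ∅
  n5: {t,v} / {t}
  n6: {t} / {a}

Live sets:
  n0 li=∅ lo={a,d}
  n1 li={a} lo={a,t}
  n2 li={a,d} lo={a}
  n3 li={a,t} lo={a,t}
  n4 li={a} lo={a,t}
  n5 li={a,t} lo={a}
  n6 li={a} lo=∅

live-out(n2) = ["a"]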